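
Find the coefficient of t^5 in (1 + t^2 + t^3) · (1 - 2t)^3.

4

(1 + t^2 + t^3) has coefficients 1,0,1,1 for degrees 0…3.
(1 - 2t)^3 has coefficients 1,-6,12,-8,0,0 for degrees 0…5.
[t^5] = 1·0 + 1·(-8) + 1·12 = 4.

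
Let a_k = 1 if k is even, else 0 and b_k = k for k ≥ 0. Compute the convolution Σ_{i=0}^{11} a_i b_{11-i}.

This is [x^11] in the product of the two ordinary generating functions.
Σ = 1·11 + 0·10 + 1·9 + 0·8 + 1·7 + 0·6 + 1·5 + 0·4 + 1·3 + 0·2 + 1·1 + 0·0 = 36.

36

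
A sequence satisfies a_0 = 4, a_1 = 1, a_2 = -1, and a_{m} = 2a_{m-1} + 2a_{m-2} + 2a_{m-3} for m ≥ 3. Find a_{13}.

250480

The ordinary generating function has denominator 1 - 2z - 2z^2 - 2z^3.
Iterating the recurrence: a_0,…,a_{13} = 4, 1, -1, 8, 16, 46, 140, 404, 1180, 3448, 10064, 29384, 85792, 250480.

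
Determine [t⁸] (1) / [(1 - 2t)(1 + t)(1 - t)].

Partial fractions give a closed form: a_n = (4/3)·2^n + (1/6)·(-1)^n + (-1/2)·1^n.
At n = 8: a_8 = 341.

341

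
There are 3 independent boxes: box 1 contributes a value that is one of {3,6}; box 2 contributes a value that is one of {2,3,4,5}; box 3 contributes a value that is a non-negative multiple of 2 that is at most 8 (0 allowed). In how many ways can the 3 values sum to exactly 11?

The generating function for the choices is (y^3 + y^6)·(y^2 + y^3 + y^4 + y^5)·(1 + y^2 + y^4 + y^6 + y^8); the count is [y^11].
(y^3 + y^6) has coefficients 0,0,0,1,0,0,1 for degrees 0…6.
(y^2 + y^3 + y^4 + y^5) has coefficients 0,0,1,1,1,1,0,0,0,0,0,0 for degrees 0…11.
Finally multiplying by (1 + y^2 + y^4 + y^6 + y^8), the product of all factors after the first has coefficients 0,0,1,1,2,2,2,2,2,2,2,2 for degrees 0…11.
[y^11] = 1·2 + 1·2 = 4.

4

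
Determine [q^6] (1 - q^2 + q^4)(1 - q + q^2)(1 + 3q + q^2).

-2

(1 - q^2 + q^4) has coefficients 1,0,-1,0,1 for degrees 0…4.
(1 - q + q^2) has coefficients 1,-1,1,0,0,0,0 for degrees 0…6.
Finally multiplying by (1 + 3q + q^2), the product of all factors after the first has coefficients 1,2,-1,2,1,0,0 for degrees 0…6.
[q^6] = 1·0 − 1·1 + 1·(-1) = -2.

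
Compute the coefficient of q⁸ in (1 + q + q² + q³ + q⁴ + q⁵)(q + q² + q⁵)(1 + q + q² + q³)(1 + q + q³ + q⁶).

31

(1 + q + q² + q³ + q⁴ + q⁵) has coefficients 1,1,1,1,1,1 for degrees 0…5.
(q + q² + q⁵) has coefficients 0,1,1,0,0,1,0,0,0 for degrees 0…8.
Multiplying by (1 + q + q² + q³) gives running coefficients 0,1,2,2,2,2,1,1,1 for degrees 0…8.
Finally multiplying by (1 + q + q³ + q⁶), the product of all factors after the first has coefficients 0,1,3,4,5,6,5,5,6 for degrees 0…8.
[q⁸] = 1·6 + 1·5 + 1·5 + 1·6 + 1·5 + 1·4 = 31.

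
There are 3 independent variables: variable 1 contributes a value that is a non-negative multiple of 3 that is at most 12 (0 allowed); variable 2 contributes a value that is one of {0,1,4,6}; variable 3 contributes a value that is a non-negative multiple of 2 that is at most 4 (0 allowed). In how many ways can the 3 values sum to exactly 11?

4

The generating function for the choices is (1 + x^3 + x^6 + x^9 + x^12)·(1 + x + x^4 + x^6)·(1 + x^2 + x^4); the count is [x^11].
(1 + x^3 + x^6 + x^9 + x^12) has coefficients 1,0,0,1,0,0,1,0,0,1,0,0 for degrees 0…11.
(1 + x + x^4 + x^6) has coefficients 1,1,0,0,1,0,1,0,0,0,0,0 for degrees 0…11.
Finally multiplying by (1 + x^2 + x^4), the product of all factors after the first has coefficients 1,1,1,1,2,1,2,0,2,0,1,0 for degrees 0…11.
[x^11] = 1·0 + 1·2 + 1·1 + 1·1 = 4.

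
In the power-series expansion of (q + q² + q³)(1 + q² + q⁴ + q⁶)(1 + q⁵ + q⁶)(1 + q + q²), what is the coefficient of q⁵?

(q + q² + q³) has coefficients 0,1,1,1 for degrees 0…3.
(1 + q² + q⁴ + q⁶) has coefficients 1,0,1,0,1,0 for degrees 0…5.
Multiplying by (1 + q⁵ + q⁶) gives running coefficients 1,0,1,0,1,1 for degrees 0…5.
Finally multiplying by (1 + q + q²), the product of all factors after the first has coefficients 1,1,2,1,2,2 for degrees 0…5.
[q⁵] = 1·2 + 1·1 + 1·2 = 5.

5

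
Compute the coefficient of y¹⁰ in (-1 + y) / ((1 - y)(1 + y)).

-1

Partial fractions give a closed form: a_n = (-1)·(-1)^n.
At n = 10: a_10 = -1.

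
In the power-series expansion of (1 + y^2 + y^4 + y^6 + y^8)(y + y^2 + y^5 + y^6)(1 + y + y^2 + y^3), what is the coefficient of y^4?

4

(1 + y^2 + y^4 + y^6 + y^8) has coefficients 1,0,1,0,1 for degrees 0…4.
(y + y^2 + y^5 + y^6) has coefficients 0,1,1,0,0 for degrees 0…4.
Finally multiplying by (1 + y + y^2 + y^3), the product of all factors after the first has coefficients 0,1,2,2,2 for degrees 0…4.
[y^4] = 1·2 + 1·2 + 1·0 = 4.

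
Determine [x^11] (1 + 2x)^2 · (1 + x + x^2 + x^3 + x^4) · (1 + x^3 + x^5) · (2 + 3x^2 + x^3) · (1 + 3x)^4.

(1 + 2x)^2 has coefficients 1,4,4 for degrees 0…2.
(1 + x + x^2 + x^3 + x^4) has coefficients 1,1,1,1,1,0,0,0,0,0,0,0 for degrees 0…11.
Multiplying by (1 + x^3 + x^5) gives running coefficients 1,1,1,2,2,2,2,2,1,1,0,0 for degrees 0…11.
Multiplying by (2 + 3x^2 + x^3) gives running coefficients 2,2,5,8,8,11,12,12,10,10,5,4 for degrees 0…11.
Finally multiplying by (1 + 3x)^4, the product of all factors after the first has coefficients 2,26,137,392,752,1241,1845,2262,2638,2965,2933,2656 for degrees 0…11.
[x^11] = 1·2656 + 4·2933 + 4·2965 = 26248.

26248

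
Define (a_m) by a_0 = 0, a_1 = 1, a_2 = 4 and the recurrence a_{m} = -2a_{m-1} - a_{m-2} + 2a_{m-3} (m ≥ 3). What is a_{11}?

The ordinary generating function has denominator 1 + 2y + y^2 - 2y^3.
Iterating the recurrence: a_0,…,a_{11} = 0, 1, 4, -9, 16, -15, -4, 55, -136, 209, -172, -137.

-137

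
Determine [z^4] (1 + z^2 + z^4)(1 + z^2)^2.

(1 + z^2 + z^4) has coefficients 1,0,1,0,1 for degrees 0…4.
(1 + z^2)^2 has coefficients 1,0,2,0,1 for degrees 0…4.
[z^4] = 1·1 + 1·2 + 1·1 = 4.

4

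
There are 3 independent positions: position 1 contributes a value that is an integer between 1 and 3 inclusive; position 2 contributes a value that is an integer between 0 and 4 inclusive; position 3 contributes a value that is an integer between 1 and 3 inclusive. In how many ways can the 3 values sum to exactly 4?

6

The generating function for the choices is (x + x² + x³)·(1 + x + x² + x³ + x⁴)·(x + x² + x³); the count is [x⁴].
(x + x² + x³) has coefficients 0,1,1,1 for degrees 0…3.
(1 + x + x² + x³ + x⁴) has coefficients 1,1,1,1,1 for degrees 0…4.
Finally multiplying by (x + x² + x³), the product of all factors after the first has coefficients 0,1,2,3,3 for degrees 0…4.
[x⁴] = 1·3 + 1·2 + 1·1 = 6.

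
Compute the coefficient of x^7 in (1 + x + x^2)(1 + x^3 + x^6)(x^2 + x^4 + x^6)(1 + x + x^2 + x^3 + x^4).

(1 + x + x^2) has coefficients 1,1,1 for degrees 0…2.
(1 + x^3 + x^6) has coefficients 1,0,0,1,0,0,1,0 for degrees 0…7.
Multiplying by (x^2 + x^4 + x^6) gives running coefficients 0,0,1,0,1,1,1,1 for degrees 0…7.
Finally multiplying by (1 + x + x^2 + x^3 + x^4), the product of all factors after the first has coefficients 0,0,1,1,2,3,4,4 for degrees 0…7.
[x^7] = 1·4 + 1·4 + 1·3 = 11.

11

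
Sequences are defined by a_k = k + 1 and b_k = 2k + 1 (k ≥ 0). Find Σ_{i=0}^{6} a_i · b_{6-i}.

Write out a_i and b_{6-i} for i = 0,…,6 and sum the products.
Σ = 1·13 + 2·11 + 3·9 + 4·7 + 5·5 + 6·3 + 7·1 = 140.

140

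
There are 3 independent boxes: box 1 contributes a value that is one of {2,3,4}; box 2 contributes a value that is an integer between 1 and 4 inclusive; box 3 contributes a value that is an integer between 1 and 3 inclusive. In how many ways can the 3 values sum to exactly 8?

The generating function for the choices is (t^2 + t^3 + t^4)·(t + t^2 + t^3 + t^4)·(t + t^2 + t^3); the count is [t^8].
(t^2 + t^3 + t^4) has coefficients 0,0,1,1,1 for degrees 0…4.
(t + t^2 + t^3 + t^4) has coefficients 0,1,1,1,1,0,0,0,0 for degrees 0…8.
Finally multiplying by (t + t^2 + t^3), the product of all factors after the first has coefficients 0,0,1,2,3,3,2,1,0 for degrees 0…8.
[t^8] = 1·2 + 1·3 + 1·3 = 8.

8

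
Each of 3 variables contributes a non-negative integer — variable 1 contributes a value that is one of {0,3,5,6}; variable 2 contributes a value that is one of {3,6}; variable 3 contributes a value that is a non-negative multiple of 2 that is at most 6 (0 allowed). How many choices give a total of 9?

3

The generating function for the choices is (1 + q³ + q⁵ + q⁶)·(q³ + q⁶)·(1 + q² + q⁴ + q⁶); the count is [q⁹].
(1 + q³ + q⁵ + q⁶) has coefficients 1,0,0,1,0,1,1 for degrees 0…6.
(q³ + q⁶) has coefficients 0,0,0,1,0,0,1,0,0,0 for degrees 0…9.
Finally multiplying by (1 + q² + q⁴ + q⁶), the product of all factors after the first has coefficients 0,0,0,1,0,1,1,1,1,1 for degrees 0…9.
[q⁹] = 1·1 + 1·1 + 1·0 + 1·1 = 3.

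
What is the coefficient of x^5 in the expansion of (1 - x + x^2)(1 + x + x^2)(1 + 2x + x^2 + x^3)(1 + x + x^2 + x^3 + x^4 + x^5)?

13

(1 - x + x^2) has coefficients 1,-1,1 for degrees 0…2.
(1 + x + x^2) has coefficients 1,1,1,0,0,0 for degrees 0…5.
Multiplying by (1 + 2x + x^2 + x^3) gives running coefficients 1,3,4,4,2,1 for degrees 0…5.
Finally multiplying by (1 + x + x^2 + x^3 + x^4 + x^5), the product of all factors after the first has coefficients 1,4,8,12,14,15 for degrees 0…5.
[x^5] = 1·15 − 1·14 + 1·12 = 13.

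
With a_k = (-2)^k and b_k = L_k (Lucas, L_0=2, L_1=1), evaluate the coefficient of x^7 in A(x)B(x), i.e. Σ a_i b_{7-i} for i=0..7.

-243

This is [x^7] in the product of the two ordinary generating functions.
Σ = 1·29 − 2·18 + 4·11 − 8·7 + 16·4 − 32·3 + 64·1 − 128·2 = -243.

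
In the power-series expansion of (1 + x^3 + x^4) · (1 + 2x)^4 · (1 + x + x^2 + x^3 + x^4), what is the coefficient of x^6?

(1 + x^3 + x^4) has coefficients 1,0,0,1,1 for degrees 0…4.
(1 + 2x)^4 has coefficients 1,8,24,32,16,0,0 for degrees 0…6.
Finally multiplying by (1 + x + x^2 + x^3 + x^4), the product of all factors after the first has coefficients 1,9,33,65,81,80,72 for degrees 0…6.
[x^6] = 1·72 + 1·65 + 1·33 = 170.

170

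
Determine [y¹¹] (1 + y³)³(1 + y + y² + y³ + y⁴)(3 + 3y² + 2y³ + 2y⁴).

33

(1 + y³)³ has coefficients 1,0,0,3,0,0,3,0,0,1 for degrees 0…9.
(1 + y + y² + y³ + y⁴) has coefficients 1,1,1,1,1,0,0,0,0,0,0,0 for degrees 0…11.
Finally multiplying by (3 + 3y² + 2y³ + 2y⁴), the product of all factors after the first has coefficients 3,3,6,8,10,7,7,4,2,0,0,0 for degrees 0…11.
[y¹¹] = 1·0 + 3·2 + 3·7 + 1·6 = 33.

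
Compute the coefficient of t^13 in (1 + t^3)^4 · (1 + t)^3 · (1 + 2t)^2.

71

(1 + t^3)^4 has coefficients 1,0,0,4,0,0,6,0,0,4,0,0,1 for degrees 0…12.
(1 + t)^3 has coefficients 1,3,3,1,0,0,0,0,0,0,0,0,0,0 for degrees 0…13.
Finally multiplying by (1 + 2t)^2, the product of all factors after the first has coefficients 1,7,19,25,16,4,0,0,0,0,0,0,0,0 for degrees 0…13.
[t^13] = 1·0 + 4·0 + 6·0 + 4·16 + 1·7 = 71.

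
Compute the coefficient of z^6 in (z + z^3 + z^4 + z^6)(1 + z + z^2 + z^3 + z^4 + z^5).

(z + z^3 + z^4 + z^6) has coefficients 0,1,0,1,1,0,1 for degrees 0…6.
(1 + z + z^2 + z^3 + z^4 + z^5) has coefficients 1,1,1,1,1,1,0 for degrees 0…6.
[z^6] = 1·1 + 1·1 + 1·1 + 1·1 = 4.

4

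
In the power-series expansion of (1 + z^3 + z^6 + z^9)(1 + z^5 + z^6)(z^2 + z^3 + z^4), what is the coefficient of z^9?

(1 + z^3 + z^6 + z^9) has coefficients 1,0,0,1,0,0,1,0,0,1 for degrees 0…9.
(1 + z^5 + z^6) has coefficients 1,0,0,0,0,1,1,0,0,0 for degrees 0…9.
Finally multiplying by (z^2 + z^3 + z^4), the product of all factors after the first has coefficients 0,0,1,1,1,0,0,1,2,2 for degrees 0…9.
[z^9] = 1·2 + 1·0 + 1·1 + 1·0 = 3.

3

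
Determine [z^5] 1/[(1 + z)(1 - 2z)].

21

Partial fractions give a closed form: a_n = (1/3)·(-1)^n + (2/3)·2^n.
At n = 5: a_5 = 21.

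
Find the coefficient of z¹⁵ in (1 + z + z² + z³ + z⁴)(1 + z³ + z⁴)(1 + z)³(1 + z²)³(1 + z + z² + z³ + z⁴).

279

(1 + z + z² + z³ + z⁴) has coefficients 1,1,1,1,1 for degrees 0…4.
(1 + z³ + z⁴) has coefficients 1,0,0,1,1,0,0,0,0,0,0,0,0,0,0,0 for degrees 0…15.
Multiplying by (1 + z)³ gives running coefficients 1,3,3,2,4,6,4,1,0,0,0,0,0,0,0,0 for degrees 0…15.
Multiplying by (1 + z²)³ gives running coefficients 1,3,6,11,16,21,26,28,27,23,16,9,4,1,0,0 for degrees 0…15.
Finally multiplying by (1 + z + z² + z³ + z⁴), the product of all factors after the first has coefficients 1,4,10,21,37,57,80,102,118,125,120,103,79,53,30,14 for degrees 0…15.
[z¹⁵] = 1·14 + 1·30 + 1·53 + 1·79 + 1·103 = 279.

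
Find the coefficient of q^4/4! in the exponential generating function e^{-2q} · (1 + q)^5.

-24

The EGF product rule gives c_4 = Σ_{k_1+k_2=4} C(4; k_1,k_2) · ∏ g_i(k_i), where e^{-2q} gives (-2)^k; (1+q)^5 gives the falling factorial (5)_k.
g_1(k) for k = 0…4: 1, -2, 4, -8, 16.
g_2(k) for k = 0…4: 1, 5, 20, 60, 120.
c_4 = Σ_k C(4,k)·g_1(k)·g_2(4−k) = 1·1·120 + 4·(-2)·60 + 6·4·20 + 4·(-8)·5 + 1·16·1 = 120 − 480 + 480 − 160 + 16 = -24.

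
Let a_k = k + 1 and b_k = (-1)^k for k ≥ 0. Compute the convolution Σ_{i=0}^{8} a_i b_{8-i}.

Write out a_i and b_{8-i} for i = 0,…,8 and sum the products.
Σ = 1·1 + 2·(-1) + 3·1 + 4·(-1) + 5·1 + 6·(-1) + 7·1 + 8·(-1) + 9·1 = 5.

5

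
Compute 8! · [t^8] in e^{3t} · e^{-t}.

The EGF product rule gives c_8 = Σ_{k_1+k_2=8} C(8; k_1,k_2) · ∏ g_i(k_i), where e^{3t} gives (3)^k; e^{-t} gives (-1)^k.
g_1(k) for k = 0…8: 1, 3, 9, 27, 81, 243, 729, 2187, 6561.
g_2(k) for k = 0…8: 1, -1, 1, -1, 1, -1, 1, -1, 1.
c_8 = Σ_k C(8,k)·g_1(k)·g_2(8−k) = 1·1·1 + 8·3·(-1) + 28·9·1 + 56·27·(-1) + 70·81·1 + 56·243·(-1) + 28·729·1 + 8·2187·(-1) + 1·6561·1 = 1 − 24 + 252 − 1512 + 5670 − 13608 + 20412 − 17496 + 6561 = 256.

256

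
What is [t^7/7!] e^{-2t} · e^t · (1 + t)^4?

-225

The EGF product rule gives c_7 = Σ_{k_1+k_2+k_3=7} C(7; k_1,k_2,k_3) · ∏ g_i(k_i), where e^{-2t} gives (-2)^k; e^t gives (1)^k; (1+t)^4 gives the falling factorial (4)_k.
g_1(k) for k = 0…7: 1, -2, 4, -8, 16, -32, 64, -128.
g_2(k) for k = 0…7: 1, 1, 1, 1, 1, 1, 1, 1.
g_3(k) for k = 0…7: 1, 4, 12, 24, 24, 0, 0, 0.
First combine the last two factors: h(k) = Σ_j C(k,j)·g_2(j)·g_3(k−j) for k = 0…7: 1, 5, 21, 73, 209, 501, 1045, 1961.
c_7 = Σ_k C(7,k)·g_1(k)·h(7−k) = 1·1·1961 + 7·(-2)·1045 + 21·4·501 + 35·(-8)·209 + 35·16·73 + 21·(-32)·21 + 7·64·5 + 1·(-128)·1 = 1961 − 14630 + 42084 − 58520 + 40880 − 14112 + 2240 − 128 = -225.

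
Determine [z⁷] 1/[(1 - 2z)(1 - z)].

Partial fractions give a closed form: a_n = (2)·2^n + (-1)·1^n.
At n = 7: a_7 = 255.

255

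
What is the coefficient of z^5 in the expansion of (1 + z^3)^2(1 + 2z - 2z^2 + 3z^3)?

-4

(1 + z^3)^2 has coefficients 1,0,0,2,0,0 for degrees 0…5.
(1 + 2z - 2z^2 + 3z^3) has coefficients 1,2,-2,3,0,0 for degrees 0…5.
[z^5] = 1·0 + 2·(-2) = -4.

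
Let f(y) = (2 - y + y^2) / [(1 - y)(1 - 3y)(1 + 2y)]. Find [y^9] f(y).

31117

The denominator gives the recurrence a_n = 2a_(n−1) + 5a_(n−2) − 6a_(n−3) for n ≥ 3; the numerator fixes a_0 = 2, a_1 = 3, a_2 = 17.
Iterating: 2, 3, 17, 37, 141, 365, 1213, 3405, 10685, 31117, so a_9 = 31117.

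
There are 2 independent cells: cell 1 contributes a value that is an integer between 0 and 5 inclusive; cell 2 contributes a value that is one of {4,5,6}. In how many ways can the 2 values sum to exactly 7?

3

The generating function for the choices is (1 + q + q^2 + q^3 + q^4 + q^5)·(q^4 + q^5 + q^6); the count is [q^7].
(1 + q + q^2 + q^3 + q^4 + q^5) has coefficients 1,1,1,1,1,1 for degrees 0…5.
(q^4 + q^5 + q^6) has coefficients 0,0,0,0,1,1,1,0 for degrees 0…7.
[q^7] = 1·0 + 1·1 + 1·1 + 1·1 + 1·0 + 1·0 = 3.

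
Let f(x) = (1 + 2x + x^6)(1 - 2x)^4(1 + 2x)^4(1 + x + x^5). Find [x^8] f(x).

-304

(1 + 2x + x^6) has coefficients 1,2,0,0,0,0,1 for degrees 0…6.
(1 - 2x)^4 has coefficients 1,-8,24,-32,16,0,0,0,0 for degrees 0…8.
Multiplying by (1 + 2x)^4 gives running coefficients 1,0,-16,0,96,0,-256,0,256 for degrees 0…8.
Finally multiplying by (1 + x + x^5), the product of all factors after the first has coefficients 1,1,-16,-16,96,97,-256,-272,256 for degrees 0…8.
[x^8] = 1·256 + 2·(-272) + 1·(-16) = -304.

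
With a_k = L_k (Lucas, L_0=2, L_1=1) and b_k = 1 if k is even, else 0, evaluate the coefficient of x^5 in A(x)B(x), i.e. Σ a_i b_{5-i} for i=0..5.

This is [x^5] in the product of the two ordinary generating functions.
Σ = 2·0 + 1·1 + 3·0 + 4·1 + 7·0 + 11·1 = 16.

16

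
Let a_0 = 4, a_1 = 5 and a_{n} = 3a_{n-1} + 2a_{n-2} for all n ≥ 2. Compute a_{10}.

577139

The ordinary generating function has denominator 1 - 3y - 2y^2.
Iterating the recurrence: a_0,…,a_{10} = 4, 5, 23, 79, 283, 1007, 3587, 12775, 45499, 162047, 577139.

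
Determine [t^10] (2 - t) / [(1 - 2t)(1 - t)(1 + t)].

Partial fractions give a closed form: a_n = (2)·2^n + (-1/2)·1^n + (1/2)·(-1)^n.
At n = 10: a_10 = 2048.

2048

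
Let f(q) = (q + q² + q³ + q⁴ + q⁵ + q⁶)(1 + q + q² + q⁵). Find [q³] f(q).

3

(q + q² + q³ + q⁴ + q⁵ + q⁶) has coefficients 0,1,1,1 for degrees 0…3.
(1 + q + q² + q⁵) has coefficients 1,1,1,0 for degrees 0…3.
[q³] = 1·1 + 1·1 + 1·1 = 3.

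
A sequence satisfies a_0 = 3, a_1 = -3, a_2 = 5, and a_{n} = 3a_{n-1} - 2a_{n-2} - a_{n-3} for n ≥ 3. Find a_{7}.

The ordinary generating function has denominator 1 - 3x + 2x^2 + x^3.
Iterating the recurrence: a_0,…,a_{7} = 3, -3, 5, 18, 47, 100, 188, 317.

317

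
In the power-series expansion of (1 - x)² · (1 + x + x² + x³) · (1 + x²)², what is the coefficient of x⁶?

-2

(1 - x)² has coefficients 1,-2,1 for degrees 0…2.
(1 + x + x² + x³) has coefficients 1,1,1,1,0,0,0 for degrees 0…6.
Finally multiplying by (1 + x²)², the product of all factors after the first has coefficients 1,1,3,3,3,3,1 for degrees 0…6.
[x⁶] = 1·1 − 2·3 + 1·3 = -2.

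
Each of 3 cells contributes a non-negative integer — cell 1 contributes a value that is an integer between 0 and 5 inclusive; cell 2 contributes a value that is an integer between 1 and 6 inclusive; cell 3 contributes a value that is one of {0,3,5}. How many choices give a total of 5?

The generating function for the choices is (1 + z + z^2 + z^3 + z^4 + z^5)·(z + z^2 + z^3 + z^4 + z^5 + z^6)·(1 + z^3 + z^5); the count is [z^5].
(1 + z + z^2 + z^3 + z^4 + z^5) has coefficients 1,1,1,1,1,1 for degrees 0…5.
(z + z^2 + z^3 + z^4 + z^5 + z^6) has coefficients 0,1,1,1,1,1 for degrees 0…5.
Finally multiplying by (1 + z^3 + z^5), the product of all factors after the first has coefficients 0,1,1,1,2,2 for degrees 0…5.
[z^5] = 1·2 + 1·2 + 1·1 + 1·1 + 1·1 + 1·0 = 7.

7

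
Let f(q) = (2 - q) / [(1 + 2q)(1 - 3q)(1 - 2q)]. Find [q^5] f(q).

665

The denominator gives the recurrence a_n = 3a_(n−1) + 4a_(n−2) − 12a_(n−3) for n ≥ 3; the numerator fixes a_0 = 2, a_1 = 5, a_2 = 23.
Iterating: 2, 5, 23, 65, 227, 665, so a_5 = 665.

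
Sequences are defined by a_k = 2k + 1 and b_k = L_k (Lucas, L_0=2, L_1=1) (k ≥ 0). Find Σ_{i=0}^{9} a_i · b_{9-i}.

816

Write out a_i and b_{9-i} for i = 0,…,9 and sum the products.
Σ = 1·76 + 3·47 + 5·29 + 7·18 + 9·11 + 11·7 + 13·4 + 15·3 + 17·1 + 19·2 = 816.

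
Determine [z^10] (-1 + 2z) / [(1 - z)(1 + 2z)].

-1365

Partial fractions give a closed form: a_n = (1/3)·1^n + (-4/3)·(-2)^n.
At n = 10: a_10 = -1365.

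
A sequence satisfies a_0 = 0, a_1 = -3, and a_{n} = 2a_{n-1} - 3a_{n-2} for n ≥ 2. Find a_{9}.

The ordinary generating function has denominator 1 - 2z + 3z^2.
Iterating the recurrence: a_0,…,a_{9} = 0, -3, -6, -3, 12, 33, 30, -39, -168, -219.

-219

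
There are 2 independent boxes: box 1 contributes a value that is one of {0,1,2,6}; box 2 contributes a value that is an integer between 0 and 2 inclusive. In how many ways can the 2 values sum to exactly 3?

The generating function for the choices is (1 + x + x² + x⁶)·(1 + x + x²); the count is [x³].
(1 + x + x² + x⁶) has coefficients 1,1,1,0 for degrees 0…3.
(1 + x + x²) has coefficients 1,1,1,0 for degrees 0…3.
[x³] = 1·0 + 1·1 + 1·1 = 2.

2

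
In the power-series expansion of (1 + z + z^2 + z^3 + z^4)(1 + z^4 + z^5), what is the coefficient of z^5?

2

(1 + z + z^2 + z^3 + z^4) has coefficients 1,1,1,1,1 for degrees 0…4.
(1 + z^4 + z^5) has coefficients 1,0,0,0,1,1 for degrees 0…5.
[z^5] = 1·1 + 1·1 + 1·0 + 1·0 + 1·0 = 2.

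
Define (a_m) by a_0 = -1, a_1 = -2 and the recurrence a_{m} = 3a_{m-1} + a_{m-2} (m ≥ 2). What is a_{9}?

-29867

The ordinary generating function has denominator 1 - 3t - t^2.
Iterating the recurrence: a_0,…,a_{9} = -1, -2, -7, -23, -76, -251, -829, -2738, -9043, -29867.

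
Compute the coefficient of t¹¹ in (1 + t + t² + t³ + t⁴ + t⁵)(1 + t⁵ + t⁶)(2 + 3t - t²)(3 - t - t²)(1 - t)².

(1 + t + t² + t³ + t⁴ + t⁵) has coefficients 1,1,1,1,1,1 for degrees 0…5.
(1 + t⁵ + t⁶) has coefficients 1,0,0,0,0,1,1,0,0,0,0,0 for degrees 0…11.
Multiplying by (2 + 3t - t²) gives running coefficients 2,3,-1,0,0,2,5,2,-1,0,0,0 for degrees 0…11.
Multiplying by (3 - t - t²) gives running coefficients 6,7,-8,-2,1,6,13,-1,-10,-1,1,0 for degrees 0…11.
Finally multiplying by (1 - t)², the product of all factors after the first has coefficients 6,-5,-16,21,-3,2,2,-21,5,18,-7,-3 for degrees 0…11.
[t¹¹] = 1·(-3) + 1·(-7) + 1·18 + 1·5 + 1·(-21) + 1·2 = -6.

-6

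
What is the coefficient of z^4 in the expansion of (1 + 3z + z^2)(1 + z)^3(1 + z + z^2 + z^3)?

(1 + 3z + z^2) has coefficients 1,3,1 for degrees 0…2.
(1 + z)^3 has coefficients 1,3,3,1,0 for degrees 0…4.
Finally multiplying by (1 + z + z^2 + z^3), the product of all factors after the first has coefficients 1,4,7,8,7 for degrees 0…4.
[z^4] = 1·7 + 3·8 + 1·7 = 38.

38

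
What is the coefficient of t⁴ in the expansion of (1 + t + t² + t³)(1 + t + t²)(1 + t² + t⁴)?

(1 + t + t² + t³) has coefficients 1,1,1,1 for degrees 0…3.
(1 + t + t²) has coefficients 1,1,1,0,0 for degrees 0…4.
Finally multiplying by (1 + t² + t⁴), the product of all factors after the first has coefficients 1,1,2,1,2 for degrees 0…4.
[t⁴] = 1·2 + 1·1 + 1·2 + 1·1 = 6.

6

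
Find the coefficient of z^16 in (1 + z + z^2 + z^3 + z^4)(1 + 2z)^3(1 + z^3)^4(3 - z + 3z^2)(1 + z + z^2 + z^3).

2975

(1 + z + z^2 + z^3 + z^4) has coefficients 1,1,1,1,1 for degrees 0…4.
(1 + 2z)^3 has coefficients 1,6,12,8,0,0,0,0,0,0,0,0,0,0,0,0,0 for degrees 0…16.
Multiplying by (1 + z^3)^4 gives running coefficients 1,6,12,12,24,48,38,36,72,52,24,48,33,6,12,8,0 for degrees 0…16.
Multiplying by (3 - z + 3z^2) gives running coefficients 3,17,33,42,96,156,138,214,294,192,236,276,123,129,129,30,28 for degrees 0…16.
Finally multiplying by (1 + z + z^2 + z^3), the product of all factors after the first has coefficients 3,20,53,95,188,327,432,604,802,838,936,998,827,764,657,411,316 for degrees 0…16.
[z^16] = 1·316 + 1·411 + 1·657 + 1·764 + 1·827 = 2975.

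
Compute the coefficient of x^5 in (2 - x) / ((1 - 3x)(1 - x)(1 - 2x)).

Partial fractions give a closed form: a_n = (15/2)·3^n + (1/2)·1^n + (-6)·2^n.
At n = 5: a_5 = 1631.

1631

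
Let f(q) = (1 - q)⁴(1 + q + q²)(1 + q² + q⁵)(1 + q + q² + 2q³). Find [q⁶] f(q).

(1 - q)⁴ has coefficients 1,-4,6,-4,1 for degrees 0…4.
(1 + q + q²) has coefficients 1,1,1,0,0,0,0 for degrees 0…6.
Multiplying by (1 + q² + q⁵) gives running coefficients 1,1,2,1,1,1,1 for degrees 0…6.
Finally multiplying by (1 + q + q² + 2q³), the product of all factors after the first has coefficients 1,2,4,6,6,7,5 for degrees 0…6.
[q⁶] = 1·5 − 4·7 + 6·6 − 4·6 + 1·4 = -7.

-7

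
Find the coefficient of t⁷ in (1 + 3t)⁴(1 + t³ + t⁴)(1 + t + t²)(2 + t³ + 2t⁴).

(1 + 3t)⁴ has coefficients 1,12,54,108,81 for degrees 0…4.
(1 + t³ + t⁴) has coefficients 1,0,0,1,1,0,0,0 for degrees 0…7.
Multiplying by (1 + t + t²) gives running coefficients 1,1,1,1,2,2,1,0 for degrees 0…7.
Finally multiplying by (2 + t³ + 2t⁴), the product of all factors after the first has coefficients 2,2,2,3,7,7,5,4 for degrees 0…7.
[t⁷] = 1·4 + 12·5 + 54·7 + 108·7 + 81·3 = 1441.

1441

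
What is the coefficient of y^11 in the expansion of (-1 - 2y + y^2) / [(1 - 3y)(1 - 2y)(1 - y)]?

The denominator gives the recurrence a_n = 6a_(n−1) − 11a_(n−2) + 6a_(n−3) for n ≥ 3; the numerator fixes a_0 = -1, a_1 = -8, a_2 = -36.
Iterating: -1, -8, -36, -134, -456, -1478, -4656, -14414, -44136, -134198, -406176, -1225694, so a_11 = -1225694.

-1225694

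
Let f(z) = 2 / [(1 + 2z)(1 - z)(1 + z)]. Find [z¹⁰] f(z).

2730

Partial fractions give a closed form: a_n = (8/3)·(-2)^n + (1/3)·1^n + (-1)·(-1)^n.
At n = 10: a_10 = 2730.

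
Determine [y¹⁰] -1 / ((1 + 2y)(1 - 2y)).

Partial fractions give a closed form: a_n = (-1/2)·(-2)^n + (-1/2)·2^n.
At n = 10: a_10 = -1024.

-1024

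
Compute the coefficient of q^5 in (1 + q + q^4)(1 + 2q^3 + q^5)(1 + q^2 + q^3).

3

(1 + q + q^4) has coefficients 1,1,0,0,1 for degrees 0…4.
(1 + 2q^3 + q^5) has coefficients 1,0,0,2,0,1 for degrees 0…5.
Finally multiplying by (1 + q^2 + q^3), the product of all factors after the first has coefficients 1,0,1,3,0,3 for degrees 0…5.
[q^5] = 1·3 + 1·0 + 1·0 = 3.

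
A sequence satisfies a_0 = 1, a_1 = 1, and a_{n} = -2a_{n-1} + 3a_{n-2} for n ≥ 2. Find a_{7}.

1

The ordinary generating function has denominator 1 + 2q - 3q^2.
Iterating the recurrence: a_0,…,a_{7} = 1, 1, 1, 1, 1, 1, 1, 1.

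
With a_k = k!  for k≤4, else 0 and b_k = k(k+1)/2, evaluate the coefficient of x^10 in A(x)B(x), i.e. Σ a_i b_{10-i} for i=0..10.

844

Write out a_i and b_{10-i} for i = 0,…,10 and sum the products.
Σ = 1·55 + 1·45 + 2·36 + 6·28 + 24·21 + 0·15 + 0·10 + 0·6 + 0·3 + 0·1 + 0·0 = 844.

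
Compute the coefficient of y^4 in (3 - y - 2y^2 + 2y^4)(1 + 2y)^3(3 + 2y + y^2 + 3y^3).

(3 - y - 2y^2 + 2y^4) has coefficients 3,-1,-2,0,2 for degrees 0…4.
(1 + 2y)^3 has coefficients 1,6,12,8,0 for degrees 0…4.
Finally multiplying by (3 + 2y + y^2 + 3y^3), the product of all factors after the first has coefficients 3,20,49,57,46 for degrees 0…4.
[y^4] = 3·46 − 1·57 − 2·49 + 2·3 = -11.

-11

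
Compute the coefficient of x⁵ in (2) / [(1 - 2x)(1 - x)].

The denominator gives the recurrence a_n = 3a_(n−1) − 2a_(n−2) for n ≥ 3; the numerator fixes a_0 = 2, a_1 = 6, a_2 = 14.
Iterating: 2, 6, 14, 30, 62, 126, so a_5 = 126.

126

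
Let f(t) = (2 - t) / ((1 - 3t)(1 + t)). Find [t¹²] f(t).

The denominator gives the recurrence a_n = 2a_(n−1) + 3a_(n−2) for n ≥ 2; the numerator fixes a_0 = 2, a_1 = 3.
Iterating: 2, 3, 12, 33, 102, 303, 912, 2733, 8202, 24603, 73812, 221433, 664302, so a_12 = 664302.

664302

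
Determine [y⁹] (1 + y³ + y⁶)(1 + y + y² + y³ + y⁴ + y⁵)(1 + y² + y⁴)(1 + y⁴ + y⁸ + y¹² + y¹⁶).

11

(1 + y³ + y⁶) has coefficients 1,0,0,1,0,0,1 for degrees 0…6.
(1 + y + y² + y³ + y⁴ + y⁵) has coefficients 1,1,1,1,1,1,0,0,0,0 for degrees 0…9.
Multiplying by (1 + y² + y⁴) gives running coefficients 1,1,2,2,3,3,2,2,1,1 for degrees 0…9.
Finally multiplying by (1 + y⁴ + y⁸ + y¹² + y¹⁶), the product of all factors after the first has coefficients 1,1,2,2,4,4,4,4,5,5 for degrees 0…9.
[y⁹] = 1·5 + 1·4 + 1·2 = 11.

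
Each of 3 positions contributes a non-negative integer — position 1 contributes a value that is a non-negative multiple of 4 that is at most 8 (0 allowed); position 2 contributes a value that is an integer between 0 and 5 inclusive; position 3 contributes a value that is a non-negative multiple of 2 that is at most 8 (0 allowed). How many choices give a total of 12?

7

The generating function for the choices is (1 + x⁴ + x⁸)·(1 + x + x² + x³ + x⁴ + x⁵)·(1 + x² + x⁴ + x⁶ + x⁸); the count is [x¹²].
(1 + x⁴ + x⁸) has coefficients 1,0,0,0,1,0,0,0,1 for degrees 0…8.
(1 + x + x² + x³ + x⁴ + x⁵) has coefficients 1,1,1,1,1,1,0,0,0,0,0,0,0 for degrees 0…12.
Finally multiplying by (1 + x² + x⁴ + x⁶ + x⁸), the product of all factors after the first has coefficients 1,1,2,2,3,3,3,3,3,3,2,2,1 for degrees 0…12.
[x¹²] = 1·1 + 1·3 + 1·3 = 7.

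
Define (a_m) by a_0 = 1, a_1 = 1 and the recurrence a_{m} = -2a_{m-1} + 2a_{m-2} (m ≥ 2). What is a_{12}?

-13376

The ordinary generating function has denominator 1 + 2y - 2y^2.
Iterating the recurrence: a_0,…,a_{12} = 1, 1, 0, 2, -4, 12, -32, 88, -240, 656, -1792, 4896, -13376.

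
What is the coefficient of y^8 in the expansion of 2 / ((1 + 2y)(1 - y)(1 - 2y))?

682

Partial fractions give a closed form: a_n = (2/3)·(-2)^n + (-2/3)·1^n + (2)·2^n.
At n = 8: a_8 = 682.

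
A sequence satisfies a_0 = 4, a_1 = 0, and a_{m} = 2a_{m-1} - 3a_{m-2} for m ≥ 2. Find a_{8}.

The ordinary generating function has denominator 1 - 2x + 3x^2.
Iterating the recurrence: a_0,…,a_{8} = 4, 0, -12, -24, -12, 48, 132, 120, -156.

-156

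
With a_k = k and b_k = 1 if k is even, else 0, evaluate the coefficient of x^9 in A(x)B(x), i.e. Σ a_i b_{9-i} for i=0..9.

25

The convolution is the x^9 coefficient of A(x)B(x).
Σ = 0·0 + 1·1 + 2·0 + 3·1 + 4·0 + 5·1 + 6·0 + 7·1 + 8·0 + 9·1 = 25.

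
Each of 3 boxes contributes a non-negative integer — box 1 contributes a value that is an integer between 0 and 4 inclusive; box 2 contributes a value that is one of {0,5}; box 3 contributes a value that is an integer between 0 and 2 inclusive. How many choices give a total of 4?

3

The generating function for the choices is (1 + z + z² + z³ + z⁴)·(1 + z⁵)·(1 + z + z²); the count is [z⁴].
(1 + z + z² + z³ + z⁴) has coefficients 1,1,1,1,1 for degrees 0…4.
(1 + z⁵) has coefficients 1,0,0,0,0 for degrees 0…4.
Finally multiplying by (1 + z + z²), the product of all factors after the first has coefficients 1,1,1,0,0 for degrees 0…4.
[z⁴] = 1·0 + 1·0 + 1·1 + 1·1 + 1·1 = 3.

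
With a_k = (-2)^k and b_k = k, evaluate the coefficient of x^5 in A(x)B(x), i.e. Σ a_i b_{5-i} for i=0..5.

This is [x^5] in the product of the two ordinary generating functions.
Σ = 1·5 − 2·4 + 4·3 − 8·2 + 16·1 − 32·0 = 9.

9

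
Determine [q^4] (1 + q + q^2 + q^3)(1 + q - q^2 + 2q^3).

2

(1 + q + q^2 + q^3) has coefficients 1,1,1,1 for degrees 0…3.
(1 + q - q^2 + 2q^3) has coefficients 1,1,-1,2,0 for degrees 0…4.
[q^4] = 1·0 + 1·2 + 1·(-1) + 1·1 = 2.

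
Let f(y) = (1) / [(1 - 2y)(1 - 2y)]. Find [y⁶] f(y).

The denominator gives the recurrence a_n = 4a_(n−1) − 4a_(n−2) for n ≥ 2; the numerator fixes a_0 = 1, a_1 = 4.
Iterating: 1, 4, 12, 32, 80, 192, 448, so a_6 = 448.

448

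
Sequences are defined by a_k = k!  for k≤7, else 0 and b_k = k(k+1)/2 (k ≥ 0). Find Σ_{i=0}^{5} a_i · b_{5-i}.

79

This is [x^5] in the product of the two ordinary generating functions.
Σ = 1·15 + 1·10 + 2·6 + 6·3 + 24·1 + 120·0 = 79.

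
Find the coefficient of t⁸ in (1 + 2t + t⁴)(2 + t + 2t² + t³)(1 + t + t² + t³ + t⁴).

8

(1 + 2t + t⁴) has coefficients 1,2,0,0,1 for degrees 0…4.
(2 + t + 2t² + t³) has coefficients 2,1,2,1,0,0,0,0,0 for degrees 0…8.
Finally multiplying by (1 + t + t² + t³ + t⁴), the product of all factors after the first has coefficients 2,3,5,6,6,4,3,1,0 for degrees 0…8.
[t⁸] = 1·0 + 2·1 + 1·6 = 8.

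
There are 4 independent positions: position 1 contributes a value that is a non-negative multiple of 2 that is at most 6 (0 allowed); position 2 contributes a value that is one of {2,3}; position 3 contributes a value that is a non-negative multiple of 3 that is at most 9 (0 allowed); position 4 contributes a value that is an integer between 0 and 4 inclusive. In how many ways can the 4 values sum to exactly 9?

12

The generating function for the choices is (1 + z² + z⁴ + z⁶)·(z² + z³)·(1 + z³ + z⁶ + z⁹)·(1 + z + z² + z³ + z⁴); the count is [z⁹].
(1 + z² + z⁴ + z⁶) has coefficients 1,0,1,0,1,0,1 for degrees 0…6.
(z² + z³) has coefficients 0,0,1,1,0,0,0,0,0,0 for degrees 0…9.
Multiplying by (1 + z³ + z⁶ + z⁹) gives running coefficients 0,0,1,1,0,1,1,0,1,1 for degrees 0…9.
Finally multiplying by (1 + z + z² + z³ + z⁴), the product of all factors after the first has coefficients 0,0,1,2,2,3,4,3,3,4 for degrees 0…9.
[z⁹] = 1·4 + 1·3 + 1·3 + 1·2 = 12.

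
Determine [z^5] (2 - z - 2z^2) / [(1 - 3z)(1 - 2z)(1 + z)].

747

Partial fractions give a closed form: a_n = (13/4)·3^n + (-4/3)·2^n + (1/12)·(-1)^n.
At n = 5: a_5 = 747.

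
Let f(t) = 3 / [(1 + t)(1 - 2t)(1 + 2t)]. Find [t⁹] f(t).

Partial fractions give a closed form: a_n = (-1)·(-1)^n + (1)·2^n + (3)·(-2)^n.
At n = 9: a_9 = -1023.

-1023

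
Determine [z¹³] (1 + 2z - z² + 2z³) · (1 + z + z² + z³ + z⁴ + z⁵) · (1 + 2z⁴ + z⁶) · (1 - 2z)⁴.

-39

(1 + 2z - z² + 2z³) has coefficients 1,2,-1,2 for degrees 0…3.
(1 + z + z² + z³ + z⁴ + z⁵) has coefficients 1,1,1,1,1,1,0,0,0,0,0,0,0,0 for degrees 0…13.
Multiplying by (1 + 2z⁴ + z⁶) gives running coefficients 1,1,1,1,3,3,3,3,3,3,1,1,0,0 for degrees 0…13.
Finally multiplying by (1 - 2z)⁴, the product of all factors after the first has coefficients 1,-7,17,-15,3,-13,35,-29,3,3,1,17,-32,40 for degrees 0…13.
[z¹³] = 1·40 + 2·(-32) − 1·17 + 2·1 = -39.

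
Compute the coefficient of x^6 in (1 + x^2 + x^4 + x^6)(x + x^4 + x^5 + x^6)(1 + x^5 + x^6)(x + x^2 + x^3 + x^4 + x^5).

(1 + x^2 + x^4 + x^6) has coefficients 1,0,1,0,1,0,1 for degrees 0…6.
(x + x^4 + x^5 + x^6) has coefficients 0,1,0,0,1,1,1 for degrees 0…6.
Multiplying by (1 + x^5 + x^6) gives running coefficients 0,1,0,0,1,1,2 for degrees 0…6.
Finally multiplying by (x + x^2 + x^3 + x^4 + x^5), the product of all factors after the first has coefficients 0,0,1,1,1,2,3 for degrees 0…6.
[x^6] = 1·3 + 1·1 + 1·1 + 1·0 = 5.

5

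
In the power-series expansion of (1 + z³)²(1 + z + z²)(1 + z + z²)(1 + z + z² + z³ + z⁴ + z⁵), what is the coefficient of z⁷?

(1 + z³)² has coefficients 1,0,0,2,0,0,1 for degrees 0…6.
(1 + z + z²) has coefficients 1,1,1,0,0,0,0,0 for degrees 0…7.
Multiplying by (1 + z + z²) gives running coefficients 1,2,3,2,1,0,0,0 for degrees 0…7.
Finally multiplying by (1 + z + z² + z³ + z⁴ + z⁵), the product of all factors after the first has coefficients 1,3,6,8,9,9,8,6 for degrees 0…7.
[z⁷] = 1·6 + 2·9 + 1·3 = 27.

27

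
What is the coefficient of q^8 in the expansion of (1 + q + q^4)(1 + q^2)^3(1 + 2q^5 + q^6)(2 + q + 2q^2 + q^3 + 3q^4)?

(1 + q + q^4) has coefficients 1,1,0,0,1 for degrees 0…4.
(1 + q^2)^3 has coefficients 1,0,3,0,3,0,1,0,0 for degrees 0…8.
Multiplying by (1 + 2q^5 + q^6) gives running coefficients 1,0,3,0,3,2,2,6,3 for degrees 0…8.
Finally multiplying by (2 + q + 2q^2 + q^3 + 3q^4), the product of all factors after the first has coefficients 2,1,8,4,15,10,21,21,27 for degrees 0…8.
[q^8] = 1·27 + 1·21 + 1·15 = 63.

63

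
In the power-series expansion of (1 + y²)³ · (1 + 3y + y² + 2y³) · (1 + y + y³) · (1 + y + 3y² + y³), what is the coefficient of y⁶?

(1 + y²)³ has coefficients 1,0,3,0,3,0,1 for degrees 0…6.
(1 + 3y + y² + 2y³) has coefficients 1,3,1,2,0,0,0 for degrees 0…6.
Multiplying by (1 + y + y³) gives running coefficients 1,4,4,4,5,1,2 for degrees 0…6.
Finally multiplying by (1 + y + 3y² + y³), the product of all factors after the first has coefficients 1,5,11,21,25,22,22 for degrees 0…6.
[y⁶] = 1·22 + 3·25 + 3·11 + 1·1 = 131.

131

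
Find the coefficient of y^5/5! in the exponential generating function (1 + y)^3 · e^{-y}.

14

The EGF product rule gives c_5 = Σ_{k_1+k_2=5} C(5; k_1,k_2) · ∏ g_i(k_i), where (1+y)^3 gives the falling factorial (3)_k; e^{-y} gives (-1)^k.
g_1(k) for k = 0…5: 1, 3, 6, 6, 0, 0.
g_2(k) for k = 0…5: 1, -1, 1, -1, 1, -1.
c_5 = Σ_k C(5,k)·g_1(k)·g_2(5−k) = 1·1·(-1) + 5·3·1 + 10·6·(-1) + 10·6·1 = −1 + 15 − 60 + 60 = 14.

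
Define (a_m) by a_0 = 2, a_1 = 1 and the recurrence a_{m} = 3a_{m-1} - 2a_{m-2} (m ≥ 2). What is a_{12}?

-4093

The ordinary generating function has denominator 1 - 3z + 2z^2.
Iterating the recurrence: a_0,…,a_{12} = 2, 1, -1, -5, -13, -29, -61, -125, -253, -509, -1021, -2045, -4093.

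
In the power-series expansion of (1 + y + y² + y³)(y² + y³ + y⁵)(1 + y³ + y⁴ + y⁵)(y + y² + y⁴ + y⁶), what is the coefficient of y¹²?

23

(1 + y + y² + y³) has coefficients 1,1,1,1 for degrees 0…3.
(y² + y³ + y⁵) has coefficients 0,0,1,1,0,1,0,0,0,0,0,0,0 for degrees 0…12.
Multiplying by (1 + y³ + y⁴ + y⁵) gives running coefficients 0,0,1,1,0,2,2,2,2,1,1,0,0 for degrees 0…12.
Finally multiplying by (y + y² + y⁴ + y⁶), the product of all factors after the first has coefficients 0,0,0,1,2,1,3,5,5,7,5,6,5 for degrees 0…12.
[y¹²] = 1·5 + 1·6 + 1·5 + 1·7 = 23.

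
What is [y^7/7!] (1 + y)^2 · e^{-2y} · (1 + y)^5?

The EGF product rule gives c_7 = Σ_{k_1+k_2+k_3=7} C(7; k_1,k_2,k_3) · ∏ g_i(k_i), where (1+y)^2 gives the falling factorial (2)_k; e^{-2y} gives (-2)^k; (1+y)^5 gives the falling factorial (5)_k.
g_1(k) for k = 0…7: 1, 2, 2, 0, 0, 0, 0, 0.
g_2(k) for k = 0…7: 1, -2, 4, -8, 16, -32, 64, -128.
g_3(k) for k = 0…7: 1, 5, 20, 60, 120, 120, 0, 0.
First combine the last two factors: h(k) = Σ_j C(k,j)·g_2(j)·g_3(k−j) for k = 0…7: 1, 3, 4, -8, -24, 88, 64, -1248.
c_7 = Σ_k C(7,k)·g_1(k)·h(7−k) = 1·1·(-1248) + 7·2·64 + 21·2·88 = −1248 + 896 + 3696 = 3344.

3344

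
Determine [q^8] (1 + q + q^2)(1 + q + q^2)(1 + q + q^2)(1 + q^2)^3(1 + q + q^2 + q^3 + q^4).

(1 + q + q^2) has coefficients 1,1,1 for degrees 0…2.
(1 + q + q^2) has coefficients 1,1,1,0,0,0,0,0,0 for degrees 0…8.
Multiplying by (1 + q + q^2) gives running coefficients 1,2,3,2,1,0,0,0,0 for degrees 0…8.
Multiplying by (1 + q^2)^3 gives running coefficients 1,2,6,8,13,12,13,8,6 for degrees 0…8.
Finally multiplying by (1 + q + q^2 + q^3 + q^4), the product of all factors after the first has coefficients 1,3,9,17,30,41,52,54,52 for degrees 0…8.
[q^8] = 1·52 + 1·54 + 1·52 = 158.

158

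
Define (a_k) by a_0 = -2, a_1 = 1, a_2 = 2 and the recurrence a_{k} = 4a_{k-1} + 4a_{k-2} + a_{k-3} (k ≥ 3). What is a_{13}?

74643073

The ordinary generating function has denominator 1 - 4t - 4t^2 - t^3.
Iterating the recurrence: a_0,…,a_{13} = -2, 1, 2, 10, 49, 238, 1158, 5633, 27402, 133298, 648433, 3154326, 15344334, 74643073.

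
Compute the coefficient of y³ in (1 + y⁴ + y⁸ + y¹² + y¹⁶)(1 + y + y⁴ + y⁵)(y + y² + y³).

2

(1 + y⁴ + y⁸ + y¹² + y¹⁶) has coefficients 1,0,0,0 for degrees 0…3.
(1 + y + y⁴ + y⁵) has coefficients 1,1,0,0 for degrees 0…3.
Finally multiplying by (y + y² + y³), the product of all factors after the first has coefficients 0,1,2,2 for degrees 0…3.
[y³] = 1·2 = 2.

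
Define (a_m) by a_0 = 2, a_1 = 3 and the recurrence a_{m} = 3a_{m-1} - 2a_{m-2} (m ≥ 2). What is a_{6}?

The ordinary generating function has denominator 1 - 3y + 2y^2.
Iterating the recurrence: a_0,…,a_{6} = 2, 3, 5, 9, 17, 33, 65.

65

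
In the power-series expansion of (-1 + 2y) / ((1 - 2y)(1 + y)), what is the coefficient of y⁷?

1

The denominator gives the recurrence a_n = a_(n−1) + 2a_(n−2) for n ≥ 3; the numerator fixes a_0 = -1, a_1 = 1, a_2 = -1.
Iterating: -1, 1, -1, 1, -1, 1, -1, 1, so a_7 = 1.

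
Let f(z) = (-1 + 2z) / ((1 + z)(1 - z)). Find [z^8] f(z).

-1

The denominator gives the recurrence a_n = a_(n−2) for n ≥ 3; the numerator fixes a_0 = -1, a_1 = 2, a_2 = -1.
Iterating: -1, 2, -1, 2, -1, 2, -1, 2, -1, so a_8 = -1.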